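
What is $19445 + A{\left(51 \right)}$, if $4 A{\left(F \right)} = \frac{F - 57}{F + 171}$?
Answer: $\frac{2877859}{148} \approx 19445.0$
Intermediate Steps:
$A{\left(F \right)} = \frac{-57 + F}{4 \left(171 + F\right)}$ ($A{\left(F \right)} = \frac{\left(F - 57\right) \frac{1}{F + 171}}{4} = \frac{\left(-57 + F\right) \frac{1}{171 + F}}{4} = \frac{\frac{1}{171 + F} \left(-57 + F\right)}{4} = \frac{-57 + F}{4 \left(171 + F\right)}$)
$19445 + A{\left(51 \right)} = 19445 + \frac{-57 + 51}{4 \left(171 + 51\right)} = 19445 + \frac{1}{4} \cdot \frac{1}{222} \left(-6\right) = 19445 - \frac{1}{148} = \frac{2877859}{148}$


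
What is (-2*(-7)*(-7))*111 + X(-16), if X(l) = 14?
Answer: -10864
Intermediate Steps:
(-2*(-7)*(-7))*111 + X(-16) = (-2*(-7)*(-7))*111 + 14 = (14*(-7))*111 + 14 = -98*111 + 14 = -10878 + 14 = -10864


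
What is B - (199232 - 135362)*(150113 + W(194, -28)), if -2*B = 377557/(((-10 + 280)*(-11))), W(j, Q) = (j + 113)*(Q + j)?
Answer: -76285401507443/5940 ≈ -1.2843e+10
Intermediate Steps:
W(j, Q) = (113 + j)*(Q + j)
B = 377557/5940 (B = -377557/(2*((-10 + 280)*(-11))) = -377557/(2*(270*(-11))) = -377557/(2*(-2970)) = -377557*(-1)/(2*2970) = -½*(-377557/2970) = 377557/5940 ≈ 63.562)
B - (199232 - 135362)*(150113 + W(194, -28)) = 377557/5940 - (199232 - 135362)*(150113 + (194² + 113*(-28) + 113*194 - 28*194)) = 377557/5940 - 63870*(150113 + (37636 - 3164 + 21922 - 5432)) = 377557/5940 - 63870*(150113 + 50962) = 377557/5940 - 63870*201075 = 377557/5940 - 1*12842660250 = 377557/5940 - 12842660250 = -76285401507443/5940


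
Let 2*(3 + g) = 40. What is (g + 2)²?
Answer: 361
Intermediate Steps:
g = 17 (g = -3 + (½)*40 = -3 + 20 = 17)
(g + 2)² = (17 + 2)² = 19² = 361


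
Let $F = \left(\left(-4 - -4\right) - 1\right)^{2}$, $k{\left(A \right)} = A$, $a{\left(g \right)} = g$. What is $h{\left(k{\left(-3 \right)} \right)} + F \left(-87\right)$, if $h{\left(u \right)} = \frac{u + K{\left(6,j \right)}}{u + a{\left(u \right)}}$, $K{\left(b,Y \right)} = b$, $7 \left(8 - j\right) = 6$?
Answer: $- \frac{175}{2} \approx -87.5$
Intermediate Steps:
$j = \frac{50}{7}$ ($j = 8 - \frac{6}{7} = \frac{50}{7} \approx 7.1429$)
$h{\left(u \right)} = \frac{6 + u}{2 u}$ ($h{\left(u \right)} = \frac{u + 6}{u + u} = \frac{6 + u}{2 u}$)
$F = 1$ ($F = \left(\left(-4 + 4\right) - 1\right)^{2} = \left(0 - 1\right)^{2} = \left(-1\right)^{2} = 1$)
$h{\left(k{\left(-3 \right)} \right)} + F \left(-87\right) = \frac{6 - 3}{2 \left(-3\right)} + 1 \left(-87\right) = \frac{1}{2} \left(- \frac{1}{3}\right) 3 - 87 = - \frac{1}{2} - 87 = - \frac{175}{2}$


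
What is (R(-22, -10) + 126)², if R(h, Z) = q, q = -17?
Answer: 11881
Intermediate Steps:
R(h, Z) = -17
(R(-22, -10) + 126)² = (-17 + 126)² = 109² = 11881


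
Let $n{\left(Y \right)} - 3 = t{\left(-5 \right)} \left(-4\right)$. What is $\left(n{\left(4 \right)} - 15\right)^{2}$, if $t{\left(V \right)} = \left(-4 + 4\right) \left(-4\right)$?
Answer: $144$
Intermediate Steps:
$t{\left(V \right)} = 0$ ($t{\left(V \right)} = 0 \left(-4\right) = 0$)
$n{\left(Y \right)} = 3$ ($n{\left(Y \right)} = 3 + 0 \left(-4\right) = 3 + 0 = 3$)
$\left(n{\left(4 \right)} - 15\right)^{2} = \left(3 - 15\right)^{2} = \left(-12\right)^{2} = 144$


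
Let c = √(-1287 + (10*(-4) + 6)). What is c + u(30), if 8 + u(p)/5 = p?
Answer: 110 + I*√1321 ≈ 110.0 + 36.346*I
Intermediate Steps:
u(p) = -40 + 5*p
c = I*√1321 (c = √(-1287 + (-40 + 6)) = √(-1287 - 34) = √(-1321) = I*√1321 ≈ 36.346*I)
c + u(30) = I*√1321 + (-40 + 5*30) = I*√1321 + (-40 + 150) = I*√1321 + 110 = 110 + I*√1321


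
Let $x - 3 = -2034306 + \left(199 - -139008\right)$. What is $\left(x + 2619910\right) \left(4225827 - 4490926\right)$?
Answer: $-192147466586$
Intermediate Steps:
$x = -1895096$ ($x = 3 + \left(-2034306 + \left(199 - -139008\right)\right) = 3 + \left(-2034306 + \left(199 + 139008\right)\right) = 3 + \left(-2034306 + 139207\right) = 3 - 1895099 = -1895096$)
$\left(x + 2619910\right) \left(4225827 - 4490926\right) = \left(-1895096 + 2619910\right) \left(4225827 - 4490926\right) = 724814 \left(-265099\right) = -192147466586$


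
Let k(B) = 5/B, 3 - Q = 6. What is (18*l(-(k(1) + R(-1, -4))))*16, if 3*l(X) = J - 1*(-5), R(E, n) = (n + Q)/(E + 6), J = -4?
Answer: 96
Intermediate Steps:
Q = -3 (Q = 3 - 1*6 = 3 - 6 = -3)
R(E, n) = (-3 + n)/(6 + E) (R(E, n) = (n - 3)/(E + 6) = (-3 + n)/(6 + E))
l(X) = 1/3 (l(X) = (-4 - 1*(-5))/3 = (-4 + 5)/3 = (1/3)*1 = 1/3)
(18*l(-(k(1) + R(-1, -4))))*16 = (18*(1/3))*16 = 6*16 = 96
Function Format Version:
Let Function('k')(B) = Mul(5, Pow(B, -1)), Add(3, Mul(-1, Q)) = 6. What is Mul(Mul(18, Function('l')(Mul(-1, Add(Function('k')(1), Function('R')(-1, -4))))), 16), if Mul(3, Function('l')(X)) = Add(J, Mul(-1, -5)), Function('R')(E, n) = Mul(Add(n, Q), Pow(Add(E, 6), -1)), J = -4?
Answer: 96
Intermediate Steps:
Q = -3 (Q = Add(3, Mul(-1, 6)) = Add(3, -6) = -3)
Function('R')(E, n) = Mul(Pow(Add(6, E), -1), Add(-3, n)) (Function('R')(E, n) = Mul(Add(n, -3), Pow(Add(E, 6), -1)) = Mul(Add(-3, n), Pow(Add(6, E), -1)) = Mul(Pow(Add(6, E), -1), Add(-3, n)))
Function('l')(X) = Rational(1, 3) (Function('l')(X) = Mul(Rational(1, 3), Add(-4, Mul(-1, -5))) = Mul(Rational(1, 3), Add(-4, 5)) = Mul(Rational(1, 3), 1) = Rational(1, 3))
Mul(Mul(18, Function('l')(Mul(-1, Add(Function('k')(1), Function('R')(-1, -4))))), 16) = Mul(Mul(18, Rational(1, 3)), 16) = Mul(6, 16) = 96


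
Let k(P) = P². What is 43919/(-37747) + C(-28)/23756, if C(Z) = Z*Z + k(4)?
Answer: -253285541/224179433 ≈ -1.1298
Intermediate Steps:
C(Z) = 16 + Z² (C(Z) = Z*Z + 4² = Z² + 16 = 16 + Z²)
43919/(-37747) + C(-28)/23756 = 43919/(-37747) + (16 + (-28)²)/23756 = 43919*(-1/37747) + (16 + 784)*(1/23756) = -43919/37747 + 800*(1/23756) = -43919/37747 + 200/5939 = -253285541/224179433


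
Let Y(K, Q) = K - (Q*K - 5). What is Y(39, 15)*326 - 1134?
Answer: -177500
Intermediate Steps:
Y(K, Q) = 5 + K - K*Q (Y(K, Q) = K - (K*Q - 5) = K - (-5 + K*Q) = K + (5 - K*Q) = 5 + K - K*Q)
Y(39, 15)*326 - 1134 = (5 + 39 - 1*39*15)*326 - 1134 = (5 + 39 - 585)*326 - 1134 = -541*326 - 1134 = -176366 - 1134 = -177500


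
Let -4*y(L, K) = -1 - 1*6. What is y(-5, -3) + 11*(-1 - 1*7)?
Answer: -345/4 ≈ -86.250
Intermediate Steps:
y(L, K) = 7/4 (y(L, K) = -(-1 - 1*6)/4 = -(-1 - 6)/4 = -¼*(-7) = 7/4)
y(-5, -3) + 11*(-1 - 1*7) = 7/4 + 11*(-1 - 1*7) = 7/4 + 11*(-1 - 7) = 7/4 + 11*(-8) = 7/4 - 88 = -345/4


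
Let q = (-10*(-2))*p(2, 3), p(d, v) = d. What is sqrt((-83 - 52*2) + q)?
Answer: 7*I*sqrt(3) ≈ 12.124*I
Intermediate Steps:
q = 40 (q = -10*(-2)*2 = 20*2 = 40)
sqrt((-83 - 52*2) + q) = sqrt((-83 - 52*2) + 40) = sqrt((-83 - 104) + 40) = sqrt(-187 + 40) = sqrt(-147) = 7*I*sqrt(3)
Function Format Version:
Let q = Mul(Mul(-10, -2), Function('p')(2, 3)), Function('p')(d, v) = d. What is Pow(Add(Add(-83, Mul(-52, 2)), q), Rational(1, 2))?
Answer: Mul(7, I, Pow(3, Rational(1, 2))) ≈ Mul(12.124, I)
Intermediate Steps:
q = 40 (q = Mul(Mul(-10, -2), 2) = Mul(20, 2) = 40)
Pow(Add(Add(-83, Mul(-52, 2)), q), Rational(1, 2)) = Pow(Add(Add(-83, Mul(-52, 2)), 40), Rational(1, 2)) = Pow(Add(Add(-83, -104), 40), Rational(1, 2)) = Pow(Add(-187, 40), Rational(1, 2)) = Pow(-147, Rational(1, 2)) = Mul(7, I, Pow(3, Rational(1, 2)))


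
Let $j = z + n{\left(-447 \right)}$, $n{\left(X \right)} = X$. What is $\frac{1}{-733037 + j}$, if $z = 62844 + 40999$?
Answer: $- \frac{1}{629641} \approx -1.5882 \cdot 10^{-6}$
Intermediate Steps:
$z = 103843$
$j = 103396$ ($j = 103843 - 447 = 103396$)
$\frac{1}{-733037 + j} = \frac{1}{-733037 + 103396} = \frac{1}{-629641} = - \frac{1}{629641}$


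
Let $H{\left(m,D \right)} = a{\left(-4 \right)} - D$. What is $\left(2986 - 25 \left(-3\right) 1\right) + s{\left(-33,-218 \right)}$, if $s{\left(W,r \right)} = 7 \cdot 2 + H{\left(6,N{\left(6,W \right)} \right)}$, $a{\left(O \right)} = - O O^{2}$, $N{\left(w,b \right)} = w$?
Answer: $3133$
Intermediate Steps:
$a{\left(O \right)} = - O^{3}$
$H{\left(m,D \right)} = 64 - D$ ($H{\left(m,D \right)} = - \left(-4\right)^{3} - D = \left(-1\right) \left(-64\right) - D = 64 - D$)
$s{\left(W,r \right)} = 72$ ($s{\left(W,r \right)} = 7 \cdot 2 + \left(64 - 6\right) = 14 + \left(64 - 6\right) = 14 + 58 = 72$)
$\left(2986 - 25 \left(-3\right) 1\right) + s{\left(-33,-218 \right)} = \left(2986 - 25 \left(-3\right) 1\right) + 72 = \left(2986 - \left(-75\right) 1\right) + 72 = \left(2986 - -75\right) + 72 = \left(2986 + 75\right) + 72 = 3061 + 72 = 3133$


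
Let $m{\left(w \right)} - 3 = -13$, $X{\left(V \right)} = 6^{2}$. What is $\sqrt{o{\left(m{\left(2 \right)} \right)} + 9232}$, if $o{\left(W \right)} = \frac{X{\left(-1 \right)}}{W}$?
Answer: $\frac{\sqrt{230710}}{5} \approx 96.065$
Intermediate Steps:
$X{\left(V \right)} = 36$
$m{\left(w \right)} = -10$ ($m{\left(w \right)} = 3 - 13 = -10$)
$o{\left(W \right)} = \frac{36}{W}$
$\sqrt{o{\left(m{\left(2 \right)} \right)} + 9232} = \sqrt{\frac{36}{-10} + 9232} = \sqrt{36 \left(- \frac{1}{10}\right) + 9232} = \sqrt{- \frac{18}{5} + 9232} = \sqrt{\frac{46142}{5}} = \frac{\sqrt{230710}}{5}$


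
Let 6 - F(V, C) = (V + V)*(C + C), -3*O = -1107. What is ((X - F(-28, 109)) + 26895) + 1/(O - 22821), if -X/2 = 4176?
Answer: 142098707/22452 ≈ 6329.0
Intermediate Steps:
O = 369 (O = -⅓*(-1107) = 369)
F(V, C) = 6 - 4*C*V (F(V, C) = 6 - (V + V)*(C + C) = 6 - 2*V*2*C = 6 - 4*C*V)
X = -8352 (X = -2*4176 = -8352)
((X - F(-28, 109)) + 26895) + 1/(O - 22821) = ((-8352 - (6 - 4*109*(-28))) + 26895) + 1/(369 - 22821) = ((-8352 - (6 + 12208)) + 26895) + 1/(-22452) = ((-8352 - 1*12214) + 26895) - 1/22452 = ((-8352 - 12214) + 26895) - 1/22452 = (-20566 + 26895) - 1/22452 = 6329 - 1/22452 = 142098707/22452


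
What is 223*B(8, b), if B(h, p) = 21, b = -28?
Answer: 4683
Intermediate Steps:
223*B(8, b) = 223*21 = 4683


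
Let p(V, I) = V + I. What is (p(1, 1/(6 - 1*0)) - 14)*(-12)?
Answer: 154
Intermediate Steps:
p(V, I) = I + V
(p(1, 1/(6 - 1*0)) - 14)*(-12) = ((1/(6 - 1*0) + 1) - 14)*(-12) = ((1/(6 + 0) + 1) - 14)*(-12) = ((1/6 + 1) - 14)*(-12) = ((⅙ + 1) - 14)*(-12) = (7/6 - 14)*(-12) = -77/6*(-12) = 154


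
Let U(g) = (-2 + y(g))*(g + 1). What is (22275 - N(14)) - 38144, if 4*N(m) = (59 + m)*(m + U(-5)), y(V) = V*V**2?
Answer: -50791/2 ≈ -25396.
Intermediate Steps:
y(V) = V**3
U(g) = (1 + g)*(-2 + g**3) (U(g) = (-2 + g**3)*(g + 1) = (-2 + g**3)*(1 + g) = (1 + g)*(-2 + g**3))
N(m) = (59 + m)*(508 + m)/4 (N(m) = ((59 + m)*(m + (-2 + (-5)**3 + (-5)**4 - 2*(-5))))/4 = ((59 + m)*(m + (-2 - 125 + 625 + 10)))/4 = ((59 + m)*(m + 508))/4 = ((59 + m)*(508 + m))/4 = (59 + m)*(508 + m)/4)
(22275 - N(14)) - 38144 = (22275 - (7493 + (1/4)*14**2 + (567/4)*14)) - 38144 = (22275 - (7493 + (1/4)*196 + 3969/2)) - 38144 = (22275 - (7493 + 49 + 3969/2)) - 38144 = (22275 - 1*19053/2) - 38144 = (22275 - 19053/2) - 38144 = 25497/2 - 38144 = -50791/2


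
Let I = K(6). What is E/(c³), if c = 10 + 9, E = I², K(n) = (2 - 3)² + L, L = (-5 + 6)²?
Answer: 4/6859 ≈ 0.00058318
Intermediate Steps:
L = 1 (L = 1² = 1)
K(n) = 2 (K(n) = (2 - 3)² + 1 = (-1)² + 1 = 1 + 1 = 2)
I = 2
E = 4 (E = 2² = 4)
c = 19
E/(c³) = 4/(19³) = 4/6859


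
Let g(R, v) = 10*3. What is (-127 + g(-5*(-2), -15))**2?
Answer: 9409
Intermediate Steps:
g(R, v) = 30
(-127 + g(-5*(-2), -15))**2 = (-127 + 30)**2 = (-97)**2 = 9409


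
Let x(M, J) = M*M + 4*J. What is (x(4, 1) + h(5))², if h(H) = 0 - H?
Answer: 225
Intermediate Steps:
h(H) = -H
x(M, J) = M² + 4*J
(x(4, 1) + h(5))² = ((4² + 4*1) - 1*5)² = ((16 + 4) - 5)² = (20 - 5)² = 15² = 225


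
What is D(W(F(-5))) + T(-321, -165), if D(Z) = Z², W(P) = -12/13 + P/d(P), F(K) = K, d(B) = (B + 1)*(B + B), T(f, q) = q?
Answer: -1772759/10816 ≈ -163.90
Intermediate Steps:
d(B) = 2*B*(1 + B) (d(B) = (1 + B)*(2*B) = 2*B*(1 + B))
W(P) = -12/13 + 1/(2*(1 + P)) (W(P) = -12/13 + P/((2*P*(1 + P))) = -12*1/13 + P*(1/(2*P*(1 + P))) = -12/13 + 1/(2*(1 + P)))
D(W(F(-5))) + T(-321, -165) = ((-11 - 24*(-5))/(26*(1 - 5)))² - 165 = ((1/26)*(-11 + 120)/(-4))² - 165 = ((1/26)*(-¼)*109)² - 165 = (-109/104)² - 165 = 11881/10816 - 165 = -1772759/10816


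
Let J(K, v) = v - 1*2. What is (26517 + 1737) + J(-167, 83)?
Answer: 28335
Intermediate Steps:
J(K, v) = -2 + v (J(K, v) = v - 2 = -2 + v)
(26517 + 1737) + J(-167, 83) = (26517 + 1737) + (-2 + 83) = 28254 + 81 = 28335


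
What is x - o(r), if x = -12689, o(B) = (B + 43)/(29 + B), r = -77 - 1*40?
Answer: -558353/44 ≈ -12690.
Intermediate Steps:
r = -117 (r = -77 - 40 = -117)
o(B) = (43 + B)/(29 + B)
x - o(r) = -12689 - (43 - 117)/(29 - 117) = -12689 - (-74)/(-88) = -12689 - (-1)*(-74)/88 = -12689 - 1*37/44 = -12689 - 37/44 = -558353/44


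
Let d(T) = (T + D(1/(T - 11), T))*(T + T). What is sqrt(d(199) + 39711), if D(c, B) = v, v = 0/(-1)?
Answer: sqrt(118913) ≈ 344.84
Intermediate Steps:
v = 0 (v = 0*(-1) = 0)
D(c, B) = 0
d(T) = 2*T**2 (d(T) = (T + 0)*(T + T) = T*(2*T) = 2*T**2)
sqrt(d(199) + 39711) = sqrt(2*199**2 + 39711) = sqrt(2*39601 + 39711) = sqrt(79202 + 39711) = sqrt(118913)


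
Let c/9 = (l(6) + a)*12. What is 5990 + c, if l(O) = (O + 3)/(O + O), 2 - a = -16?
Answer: 8015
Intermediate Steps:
a = 18 (a = 2 - 1*(-16) = 2 + 16 = 18)
l(O) = (3 + O)/(2*O) (l(O) = (3 + O)/((2*O)) = (3 + O)*(1/(2*O)) = (3 + O)/(2*O))
c = 2025 (c = 9*(((½)*(3 + 6)/6 + 18)*12) = 9*(((½)*(⅙)*9 + 18)*12) = 9*((¾ + 18)*12) = 9*((75/4)*12) = 9*225 = 2025)
5990 + c = 5990 + 2025 = 8015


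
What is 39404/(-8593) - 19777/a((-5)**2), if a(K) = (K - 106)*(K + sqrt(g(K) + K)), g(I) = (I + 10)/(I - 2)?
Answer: 10756716343/1916178849 - 19777*sqrt(14030)/1114965 ≈ 3.5126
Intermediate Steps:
g(I) = (10 + I)/(-2 + I)
a(K) = (-106 + K)*(K + sqrt(K + (10 + K)/(-2 + K))) (a(K) = (K - 106)*(K + sqrt((10 + K)/(-2 + K) + K)) = (-106 + K)*(K + sqrt(K + (10 + K)/(-2 + K))))
39404/(-8593) - 19777/a((-5)**2) = 39404/(-8593) - 19777/(((-5)**2)**2 - 106*(-5)**2 - 106*sqrt(10 + ((-5)**2)**2 - 1*(-5)**2)/sqrt(-2 + (-5)**2) + (-5)**2*sqrt((10 + ((-5)**2)**2 - 1*(-5)**2)/(-2 + (-5)**2))) = 39404*(-1/8593) - 19777/(25**2 - 106*25 - 106*sqrt(10 + 25**2 - 1*25)/sqrt(-2 + 25) + 25*sqrt((10 + 25**2 - 1*25)/(-2 + 25))) = -39404/8593 - 19777/(625 - 2650 - 106*sqrt(23)*sqrt(10 + 625 - 25)/23 + 25*sqrt((10 + 625 - 25)/23)) = -39404/8593 - 19777/(625 - 2650 - 106*sqrt(14030)/23 + 25*sqrt((1/23)*610)) = -39404/8593 - 19777/(625 - 2650 - 106*sqrt(14030)/23 + 25*sqrt(610/23)) = -39404/8593 - 19777/(625 - 2650 - 106*sqrt(14030)/23 + 25*(sqrt(14030)/23)) = -39404/8593 - 19777/(625 - 2650 - 106*sqrt(14030)/23 + 25*sqrt(14030)/23) = -39404/8593 - 19777/(-2025 - 81*sqrt(14030)/23)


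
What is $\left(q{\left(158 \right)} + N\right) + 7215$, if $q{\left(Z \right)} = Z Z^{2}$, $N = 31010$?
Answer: $3982537$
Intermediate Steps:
$q{\left(Z \right)} = Z^{3}$
$\left(q{\left(158 \right)} + N\right) + 7215 = \left(158^{3} + 31010\right) + 7215 = \left(3944312 + 31010\right) + 7215 = 3975322 + 7215 = 3982537$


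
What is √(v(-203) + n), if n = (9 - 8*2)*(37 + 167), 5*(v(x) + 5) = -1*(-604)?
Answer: 81*I*√5/5 ≈ 36.224*I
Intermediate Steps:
v(x) = 579/5 (v(x) = -5 + (-1*(-604))/5 = -5 + (⅕)*604 = -5 + 604/5 = 579/5)
n = -1428 (n = (9 - 16)*204 = -7*204 = -1428)
√(v(-203) + n) = √(579/5 - 1428) = √(-6561/5) = 81*I*√5/5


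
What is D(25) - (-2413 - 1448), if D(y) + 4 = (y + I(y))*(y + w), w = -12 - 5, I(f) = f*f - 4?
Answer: 9025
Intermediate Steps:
I(f) = -4 + f² (I(f) = f² - 4 = -4 + f²)
w = -17
D(y) = -4 + (-17 + y)*(-4 + y + y²) (D(y) = -4 + (y + (-4 + y²))*(y - 17) = -4 + (-4 + y + y²)*(-17 + y) = -4 + (-17 + y)*(-4 + y + y²))
D(25) - (-2413 - 1448) = (64 + 25³ - 21*25 - 16*25²) - (-2413 - 1448) = (64 + 15625 - 525 - 16*625) - 1*(-3861) = (64 + 15625 - 525 - 10000) + 3861 = 5164 + 3861 = 9025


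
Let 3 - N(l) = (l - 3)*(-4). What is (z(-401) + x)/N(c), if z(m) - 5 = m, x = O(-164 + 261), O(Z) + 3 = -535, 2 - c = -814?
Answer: -934/3255 ≈ -0.28694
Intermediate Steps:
c = 816 (c = 2 - 1*(-814) = 2 + 814 = 816)
N(l) = -9 + 4*l (N(l) = 3 - (l - 3)*(-4) = 3 - (-3 + l)*(-4) = 3 - (12 - 4*l) = 3 + (-12 + 4*l) = -9 + 4*l)
O(Z) = -538 (O(Z) = -3 - 535 = -538)
x = -538
z(m) = 5 + m
(z(-401) + x)/N(c) = ((5 - 401) - 538)/(-9 + 4*816) = (-396 - 538)/(-9 + 3264) = -934/3255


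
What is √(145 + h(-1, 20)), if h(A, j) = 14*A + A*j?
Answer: √111 ≈ 10.536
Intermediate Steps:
√(145 + h(-1, 20)) = √(145 - (14 + 20)) = √(145 - 1*34) = √(145 - 34) = √111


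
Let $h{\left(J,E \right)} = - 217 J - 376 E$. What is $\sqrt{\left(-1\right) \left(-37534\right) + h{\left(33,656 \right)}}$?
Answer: $i \sqrt{216283} \approx 465.06 i$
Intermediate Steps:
$h{\left(J,E \right)} = - 376 E - 217 J$
$\sqrt{\left(-1\right) \left(-37534\right) + h{\left(33,656 \right)}} = \sqrt{\left(-1\right) \left(-37534\right) - 253817} = \sqrt{37534 - 253817} = \sqrt{-216283} = i \sqrt{216283}$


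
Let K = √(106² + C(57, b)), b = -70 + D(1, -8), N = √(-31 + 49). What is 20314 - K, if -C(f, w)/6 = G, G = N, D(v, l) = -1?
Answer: 20314 - √(11236 - 18*√2) ≈ 20208.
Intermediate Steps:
N = 3*√2 (N = √18 = 3*√2 ≈ 4.2426)
G = 3*√2 ≈ 4.2426
b = -71 (b = -70 - 1 = -71)
C(f, w) = -18*√2
K = √(11236 - 18*√2) (K = √(106² - 18*√2) = √(11236 - 18*√2) ≈ 105.88)
20314 - K = 20314 - √(11236 - 18*√2)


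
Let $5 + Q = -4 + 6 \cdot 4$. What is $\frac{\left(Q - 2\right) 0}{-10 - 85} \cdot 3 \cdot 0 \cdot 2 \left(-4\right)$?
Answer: $0$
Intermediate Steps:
$Q = 15$ ($Q = -5 + \left(-4 + 6 \cdot 4\right) = -5 + \left(-4 + 24\right) = -5 + 20 = 15$)
$\frac{\left(Q - 2\right) 0}{-10 - 85} \cdot 3 \cdot 0 \cdot 2 \left(-4\right) = \frac{\left(15 - 2\right) 0}{-10 - 85} \cdot 3 \cdot 0 \cdot 2 \left(-4\right) = \frac{13 \cdot 0}{-95} \cdot 0 \left(-8\right) = \left(- \frac{1}{95}\right) 0 \cdot 0 = 0 \cdot 0 = 0$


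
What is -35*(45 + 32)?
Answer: -2695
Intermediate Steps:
-35*(45 + 32) = -35*77 = -2695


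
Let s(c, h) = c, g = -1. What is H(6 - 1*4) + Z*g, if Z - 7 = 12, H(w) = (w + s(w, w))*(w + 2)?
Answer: -3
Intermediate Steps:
H(w) = 2*w*(2 + w) (H(w) = (w + w)*(w + 2) = (2*w)*(2 + w) = 2*w*(2 + w))
Z = 19 (Z = 7 + 12 = 19)
H(6 - 1*4) + Z*g = 2*(6 - 1*4)*(2 + (6 - 1*4)) + 19*(-1) = 2*(6 - 4)*(2 + (6 - 4)) - 19 = 2*2*(2 + 2) - 19 = 2*2*4 - 19 = 16 - 19 = -3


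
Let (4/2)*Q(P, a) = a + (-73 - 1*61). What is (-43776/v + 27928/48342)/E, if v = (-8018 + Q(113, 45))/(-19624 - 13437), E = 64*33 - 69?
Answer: -23321368049804/265424772375 ≈ -87.864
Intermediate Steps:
Q(P, a) = -67 + a/2 (Q(P, a) = (a + (-73 - 1*61))/2 = (a + (-73 - 61))/2 = (a - 134)/2 = (-134 + a)/2 = -67 + a/2)
E = 2043 (E = 2112 - 69 = 2043)
v = 16125/66122 (v = (-8018 + (-67 + (1/2)*45))/(-19624 - 13437) = (-8018 + (-67 + 45/2))/(-33061) = (-8018 - 89/2)*(-1/33061) = -16125/2*(-1/33061) = 16125/66122 ≈ 0.24387)
(-43776/v + 27928/48342)/E = (-43776/16125/66122 + 27928/48342)/2043 = (-43776*66122/16125 + 27928*(1/48342))*(1/2043) = (-964852224/5375 + 13964/24171)*(1/2043) = -23321368049804/129919125*1/2043 = -23321368049804/265424772375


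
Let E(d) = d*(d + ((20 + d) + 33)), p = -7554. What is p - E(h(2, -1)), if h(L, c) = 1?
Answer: -7609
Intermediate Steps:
E(d) = d*(53 + 2*d) (E(d) = d*(d + (53 + d)) = d*(53 + 2*d))
p - E(h(2, -1)) = -7554 - (53 + 2*1) = -7554 - (53 + 2) = -7554 - 55 = -7609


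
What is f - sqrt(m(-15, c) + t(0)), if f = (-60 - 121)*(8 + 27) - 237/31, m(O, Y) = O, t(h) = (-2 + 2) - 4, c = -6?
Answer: -196622/31 - I*sqrt(19) ≈ -6342.6 - 4.3589*I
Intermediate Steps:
t(h) = -4 (t(h) = 0 - 4 = -4)
f = -196622/31 (f = -181*35 - 237/31 = -6335 - 1*237/31 = -6335 - 237/31 = -196622/31 ≈ -6342.6)
f - sqrt(m(-15, c) + t(0)) = -196622/31 - sqrt(-15 - 4) = -196622/31 - sqrt(-19) = -196622/31 - I*sqrt(19)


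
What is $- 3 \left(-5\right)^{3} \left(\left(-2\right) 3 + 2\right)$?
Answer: $-1500$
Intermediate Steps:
$- 3 \left(-5\right)^{3} \left(\left(-2\right) 3 + 2\right) = \left(-3\right) \left(-125\right) \left(-6 + 2\right) = 375 \left(-4\right) = -1500$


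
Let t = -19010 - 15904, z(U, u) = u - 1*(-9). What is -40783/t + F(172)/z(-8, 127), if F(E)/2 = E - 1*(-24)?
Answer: 2404097/593538 ≈ 4.0505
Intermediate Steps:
z(U, u) = 9 + u (z(U, u) = u + 9 = 9 + u)
F(E) = 48 + 2*E (F(E) = 2*(E - 1*(-24)) = 2*(E + 24) = 2*(24 + E) = 48 + 2*E)
t = -34914
-40783/t + F(172)/z(-8, 127) = -40783/(-34914) + (48 + 2*172)/(9 + 127) = -40783*(-1/34914) + (48 + 344)/136 = 40783/34914 + 392*(1/136) = 40783/34914 + 49/17 = 2404097/593538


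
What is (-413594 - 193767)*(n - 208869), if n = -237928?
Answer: 271367072717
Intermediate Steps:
(-413594 - 193767)*(n - 208869) = (-413594 - 193767)*(-237928 - 208869) = -607361*(-446797) = 271367072717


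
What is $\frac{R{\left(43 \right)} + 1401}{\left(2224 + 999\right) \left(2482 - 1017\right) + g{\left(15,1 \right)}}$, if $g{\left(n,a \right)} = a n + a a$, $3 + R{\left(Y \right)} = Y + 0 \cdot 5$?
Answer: $\frac{1441}{4721711} \approx 0.00030519$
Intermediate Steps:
$R{\left(Y \right)} = -3 + Y$ ($R{\left(Y \right)} = -3 + \left(Y + 0 \cdot 5\right) = -3 + \left(Y + 0\right) = -3 + Y$)
$g{\left(n,a \right)} = a^{2} + a n$ ($g{\left(n,a \right)} = a n + a^{2} = a^{2} + a n$)
$\frac{R{\left(43 \right)} + 1401}{\left(2224 + 999\right) \left(2482 - 1017\right) + g{\left(15,1 \right)}} = \frac{\left(-3 + 43\right) + 1401}{\left(2224 + 999\right) \left(2482 - 1017\right) + 1 \left(1 + 15\right)} = \frac{40 + 1401}{3223 \cdot 1465 + 1 \cdot 16} = \frac{1441}{4721695 + 16} = \frac{1441}{4721711}$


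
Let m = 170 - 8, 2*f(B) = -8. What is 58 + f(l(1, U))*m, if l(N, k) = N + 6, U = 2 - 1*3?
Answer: -590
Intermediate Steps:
U = -1 (U = 2 - 3 = -1)
l(N, k) = 6 + N
f(B) = -4 (f(B) = (½)*(-8) = -4)
m = 162
58 + f(l(1, U))*m = 58 - 4*162 = 58 - 648 = -590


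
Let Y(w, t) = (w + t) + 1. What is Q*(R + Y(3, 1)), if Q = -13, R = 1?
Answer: -78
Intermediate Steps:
Y(w, t) = 1 + t + w (Y(w, t) = (t + w) + 1 = 1 + t + w)
Q*(R + Y(3, 1)) = -13*(1 + (1 + 1 + 3)) = -13*(1 + 5) = -13*6 = -78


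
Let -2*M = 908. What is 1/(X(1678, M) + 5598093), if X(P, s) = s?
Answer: 1/5597639 ≈ 1.7865e-7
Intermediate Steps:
M = -454 (M = -1/2*908 = -454)
1/(X(1678, M) + 5598093) = 1/(-454 + 5598093) = 1/5597639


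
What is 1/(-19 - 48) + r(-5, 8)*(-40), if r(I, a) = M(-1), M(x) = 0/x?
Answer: -1/67 ≈ -0.014925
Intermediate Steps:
M(x) = 0
r(I, a) = 0
1/(-19 - 48) + r(-5, 8)*(-40) = 1/(-19 - 48) + 0*(-40) = 1/(-67) + 0 = -1/67 + 0 = -1/67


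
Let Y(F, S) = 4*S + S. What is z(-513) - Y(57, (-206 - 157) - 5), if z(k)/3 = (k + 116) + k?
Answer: -890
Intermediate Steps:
z(k) = 348 + 6*k (z(k) = 3*((k + 116) + k) = 3*((116 + k) + k) = 3*(116 + 2*k) = 348 + 6*k)
Y(F, S) = 5*S
z(-513) - Y(57, (-206 - 157) - 5) = (348 + 6*(-513)) - 5*((-206 - 157) - 5) = (348 - 3078) - 5*(-363 - 5) = -2730 - 5*(-368) = -2730 - 1*(-1840) = -2730 + 1840 = -890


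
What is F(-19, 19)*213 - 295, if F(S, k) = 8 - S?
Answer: 5456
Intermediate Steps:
F(-19, 19)*213 - 295 = (8 - 1*(-19))*213 - 295 = (8 + 19)*213 - 295 = 27*213 - 295 = 5751 - 295 = 5456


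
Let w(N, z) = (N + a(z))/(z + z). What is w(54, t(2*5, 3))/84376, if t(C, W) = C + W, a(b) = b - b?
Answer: 27/1096888 ≈ 2.4615e-5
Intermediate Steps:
a(b) = 0
w(N, z) = N/(2*z) (w(N, z) = (N + 0)/(z + z) = N/((2*z)) = N*(1/(2*z)) = N/(2*z))
w(54, t(2*5, 3))/84376 = ((½)*54/(2*5 + 3))/84376 = ((½)*54/(10 + 3))*(1/84376) = ((½)*54/13)*(1/84376) = ((½)*54*(1/13))*(1/84376) = (27/13)*(1/84376) = 27/1096888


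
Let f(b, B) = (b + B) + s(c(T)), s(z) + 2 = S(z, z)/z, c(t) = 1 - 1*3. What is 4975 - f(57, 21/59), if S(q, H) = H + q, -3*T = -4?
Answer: 290141/59 ≈ 4917.6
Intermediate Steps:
T = 4/3 (T = -⅓*(-4) = 4/3 ≈ 1.3333)
c(t) = -2 (c(t) = 1 - 3 = -2)
s(z) = 0 (s(z) = -2 + (z + z)/z = -2 + (2*z)/z = -2 + 2 = 0)
f(b, B) = B + b (f(b, B) = (b + B) + 0 = (B + b) + 0 = B + b)
4975 - f(57, 21/59) = 4975 - (21/59 + 57) = 4975 - 1*3384/59 = 4975 - 3384/59 = 290141/59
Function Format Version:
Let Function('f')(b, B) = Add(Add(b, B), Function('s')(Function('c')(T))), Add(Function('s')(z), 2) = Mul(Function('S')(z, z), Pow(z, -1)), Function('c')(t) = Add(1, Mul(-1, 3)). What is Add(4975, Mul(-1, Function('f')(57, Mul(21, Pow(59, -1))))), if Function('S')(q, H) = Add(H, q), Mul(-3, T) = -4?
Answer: Rational(290141, 59) ≈ 4917.6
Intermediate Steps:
T = Rational(4, 3) (T = Mul(Rational(-1, 3), -4) = Rational(4, 3) ≈ 1.3333)
Function('c')(t) = -2 (Function('c')(t) = Add(1, -3) = -2)
Function('s')(z) = 0 (Function('s')(z) = Add(-2, Mul(Add(z, z), Pow(z, -1))) = Add(-2, Mul(Mul(2, z), Pow(z, -1))) = Add(-2, 2) = 0)
Function('f')(b, B) = Add(B, b) (Function('f')(b, B) = Add(Add(b, B), 0) = Add(Add(B, b), 0) = Add(B, b))
Add(4975, Mul(-1, Function('f')(57, Mul(21, Pow(59, -1))))) = Add(4975, Mul(-1, Add(Mul(21, Pow(59, -1)), 57))) = Add(4975, Mul(-1, Add(Mul(21, Rational(1, 59)), 57))) = Add(4975, Mul(-1, Add(Rational(21, 59), 57))) = Add(4975, Mul(-1, Rational(3384, 59))) = Add(4975, Rational(-3384, 59)) = Rational(290141, 59)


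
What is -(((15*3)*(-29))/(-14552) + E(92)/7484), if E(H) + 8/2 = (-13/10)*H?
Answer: -9959991/136133960 ≈ -0.073163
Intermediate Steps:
E(H) = -4 - 13*H/10 (E(H) = -4 + (-13/10)*H = -4 + (-13*1/10)*H = -4 - 13*H/10)
-(((15*3)*(-29))/(-14552) + E(92)/7484) = -(((15*3)*(-29))/(-14552) + (-4 - 13/10*92)/7484) = -((45*(-29))*(-1/14552) + (-4 - 598/5)*(1/7484)) = -(-1305*(-1/14552) - 618/5*1/7484) = -(1305/14552 - 309/18710) = -1*9959991/136133960 = -9959991/136133960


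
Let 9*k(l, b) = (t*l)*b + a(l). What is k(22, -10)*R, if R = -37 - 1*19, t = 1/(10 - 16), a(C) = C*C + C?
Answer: -91168/27 ≈ -3376.6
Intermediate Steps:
a(C) = C + C² (a(C) = C² + C = C + C²)
t = -⅙ (t = 1/(-6) = -⅙ ≈ -0.16667)
k(l, b) = -b*l/54 + l*(1 + l)/9 (k(l, b) = ((-l/6)*b + l*(1 + l))/9 = (-b*l/6 + l*(1 + l))/9 = (l*(1 + l) - b*l/6)/9 = -b*l/54 + l*(1 + l)/9)
R = -56 (R = -37 - 19 = -56)
k(22, -10)*R = ((1/54)*22*(6 - 1*(-10) + 6*22))*(-56) = ((1/54)*22*(6 + 10 + 132))*(-56) = ((1/54)*22*148)*(-56) = (1628/27)*(-56) = -91168/27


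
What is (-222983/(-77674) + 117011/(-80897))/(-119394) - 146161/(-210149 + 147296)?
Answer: 36550945231066746797/15717929859475437132 ≈ 2.3254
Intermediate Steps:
(-222983/(-77674) + 117011/(-80897))/(-119394) - 146161/(-210149 + 147296) = (-222983*(-1/77674) + 117011*(-1/80897))*(-1/119394) - 146161/(-62853) = (222983/77674 - 117011/80897)*(-1/119394) - 146161*(-1/62853) = (8949943337/6283593578)*(-1/119394) + 146161/62853 = -8949943337/750223371651732 + 146161/62853 = 36550945231066746797/15717929859475437132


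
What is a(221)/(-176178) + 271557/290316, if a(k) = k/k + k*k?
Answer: 431573783/655734516 ≈ 0.65815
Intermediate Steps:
a(k) = 1 + k**2
a(221)/(-176178) + 271557/290316 = (1 + 221**2)/(-176178) + 271557/290316 = (1 + 48841)*(-1/176178) + 271557*(1/290316) = 48842*(-1/176178) + 6963/7444 = -24421/88089 + 6963/7444 = 431573783/655734516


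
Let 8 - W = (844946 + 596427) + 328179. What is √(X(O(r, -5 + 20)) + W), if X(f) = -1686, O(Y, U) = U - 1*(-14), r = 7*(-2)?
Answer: I*√1771230 ≈ 1330.9*I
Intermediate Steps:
r = -14
O(Y, U) = 14 + U (O(Y, U) = U + 14 = 14 + U)
W = -1769544 (W = 8 - ((844946 + 596427) + 328179) = 8 - (1441373 + 328179) = 8 - 1*1769552 = 8 - 1769552 = -1769544)
√(X(O(r, -5 + 20)) + W) = √(-1686 - 1769544) = √(-1771230) = I*√1771230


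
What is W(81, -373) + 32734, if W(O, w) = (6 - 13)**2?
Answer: 32783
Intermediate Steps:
W(O, w) = 49 (W(O, w) = (-7)**2 = 49)
W(81, -373) + 32734 = 49 + 32734 = 32783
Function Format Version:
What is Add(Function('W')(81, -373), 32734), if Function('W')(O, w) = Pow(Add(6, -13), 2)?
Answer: 32783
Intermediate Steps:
Function('W')(O, w) = 49 (Function('W')(O, w) = Pow(-7, 2) = 49)
Add(Function('W')(81, -373), 32734) = Add(49, 32734) = 32783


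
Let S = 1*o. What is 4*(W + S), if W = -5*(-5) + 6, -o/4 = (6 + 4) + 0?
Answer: -36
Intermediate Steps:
o = -40 (o = -4*((6 + 4) + 0) = -4*(10 + 0) = -4*10 = -40)
S = -40 (S = 1*(-40) = -40)
W = 31 (W = 25 + 6 = 31)
4*(W + S) = 4*(31 - 40) = 4*(-9) = -36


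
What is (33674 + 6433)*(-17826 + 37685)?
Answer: 796484913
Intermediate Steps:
(33674 + 6433)*(-17826 + 37685) = 40107*19859 = 796484913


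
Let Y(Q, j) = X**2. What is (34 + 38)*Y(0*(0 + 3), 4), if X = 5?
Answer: 1800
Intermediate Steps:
Y(Q, j) = 25 (Y(Q, j) = 5**2 = 25)
(34 + 38)*Y(0*(0 + 3), 4) = (34 + 38)*25 = 72*25 = 1800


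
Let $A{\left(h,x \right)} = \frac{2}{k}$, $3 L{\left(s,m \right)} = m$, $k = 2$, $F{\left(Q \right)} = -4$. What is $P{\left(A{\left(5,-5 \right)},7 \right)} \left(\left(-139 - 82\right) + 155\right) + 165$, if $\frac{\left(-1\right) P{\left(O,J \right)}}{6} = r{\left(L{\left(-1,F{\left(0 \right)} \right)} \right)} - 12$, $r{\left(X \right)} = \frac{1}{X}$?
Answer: $-4884$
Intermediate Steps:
$L{\left(s,m \right)} = \frac{m}{3}$
$A{\left(h,x \right)} = 1$ ($A{\left(h,x \right)} = \frac{2}{2} = 2 \cdot \frac{1}{2} = 1$)
$P{\left(O,J \right)} = \frac{153}{2}$ ($P{\left(O,J \right)} = - 6 \left(\frac{1}{\frac{1}{3} \left(-4\right)} - 12\right) = - 6 \left(\frac{1}{- \frac{4}{3}} - 12\right) = - 6 \left(- \frac{3}{4} - 12\right) = \left(-6\right) \left(- \frac{51}{4}\right) = \frac{153}{2}$)
$P{\left(A{\left(5,-5 \right)},7 \right)} \left(\left(-139 - 82\right) + 155\right) + 165 = \frac{153 \left(\left(-139 - 82\right) + 155\right)}{2} + 165 = \frac{153 \left(-221 + 155\right)}{2} + 165 = \frac{153}{2} \left(-66\right) + 165 = -5049 + 165 = -4884$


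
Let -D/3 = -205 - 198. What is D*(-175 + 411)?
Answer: 285324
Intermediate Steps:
D = 1209 (D = -3*(-205 - 198) = -3*(-403) = 1209)
D*(-175 + 411) = 1209*(-175 + 411) = 1209*236 = 285324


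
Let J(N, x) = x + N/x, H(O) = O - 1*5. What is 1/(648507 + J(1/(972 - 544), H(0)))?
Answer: 2140/1387794279 ≈ 1.5420e-6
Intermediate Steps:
H(O) = -5 + O (H(O) = O - 5 = -5 + O)
1/(648507 + J(1/(972 - 544), H(0))) = 1/(648507 + ((-5 + 0) + 1/((972 - 544)*(-5 + 0)))) = 1/(648507 + (-5 + 1/(428*(-5)))) = 1/(648507 + (-5 + (1/428)*(-⅕))) = 1/(648507 + (-5 - 1/2140)) = 1/(648507 - 10701/2140) = 1/(1387794279/2140) = 2140/1387794279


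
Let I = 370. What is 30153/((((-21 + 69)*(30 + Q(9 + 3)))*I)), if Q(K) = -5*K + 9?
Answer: -10051/124320 ≈ -0.080848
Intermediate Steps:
Q(K) = 9 - 5*K
30153/((((-21 + 69)*(30 + Q(9 + 3)))*I)) = 30153/((((-21 + 69)*(30 + (9 - 5*(9 + 3))))*370)) = 30153/(((48*(30 + (9 - 5*12)))*370)) = 30153/(((48*(30 + (9 - 60)))*370)) = 30153/(((48*(30 - 51))*370)) = 30153/(((48*(-21))*370)) = 30153/((-1008*370)) = 30153/(-372960) = 30153*(-1/372960) = -10051/124320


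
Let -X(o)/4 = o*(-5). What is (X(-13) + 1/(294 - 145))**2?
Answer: 1500710121/22201 ≈ 67597.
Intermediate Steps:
X(o) = 20*o (X(o) = -4*o*(-5) = -(-20)*o = 20*o)
(X(-13) + 1/(294 - 145))**2 = (20*(-13) + 1/(294 - 145))**2 = (-260 + 1/149)**2 = (-38739/149)**2 = 1500710121/22201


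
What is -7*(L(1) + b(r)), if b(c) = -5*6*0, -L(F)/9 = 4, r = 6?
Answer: 252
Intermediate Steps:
L(F) = -36 (L(F) = -9*4 = -36)
b(c) = 0 (b(c) = -30*0 = 0)
-7*(L(1) + b(r)) = -7*(-36 + 0) = -7*(-36) = 252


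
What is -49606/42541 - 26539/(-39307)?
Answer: -820867443/1672159087 ≈ -0.49090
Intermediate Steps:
-49606/42541 - 26539/(-39307) = -49606*1/42541 - 26539*(-1/39307) = -49606/42541 + 26539/39307 = -820867443/1672159087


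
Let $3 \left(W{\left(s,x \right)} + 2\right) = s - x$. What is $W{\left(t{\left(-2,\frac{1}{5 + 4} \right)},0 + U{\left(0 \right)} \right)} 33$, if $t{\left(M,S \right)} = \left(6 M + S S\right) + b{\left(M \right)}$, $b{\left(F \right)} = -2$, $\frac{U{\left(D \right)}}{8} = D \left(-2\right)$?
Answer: $- \frac{17809}{81} \approx -219.86$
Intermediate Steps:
$U{\left(D \right)} = - 16 D$ ($U{\left(D \right)} = 8 D \left(-2\right) = 8 \left(- 2 D\right) = - 16 D$)
$t{\left(M,S \right)} = -2 + S^{2} + 6 M$ ($t{\left(M,S \right)} = \left(6 M + S S\right) - 2 = \left(6 M + S^{2}\right) - 2 = \left(S^{2} + 6 M\right) - 2 = -2 + S^{2} + 6 M$)
$W{\left(s,x \right)} = -2 - \frac{x}{3} + \frac{s}{3}$ ($W{\left(s,x \right)} = -2 + \frac{s - x}{3} = -2 + \left(- \frac{x}{3} + \frac{s}{3}\right) = -2 - \frac{x}{3} + \frac{s}{3}$)
$W{\left(t{\left(-2,\frac{1}{5 + 4} \right)},0 + U{\left(0 \right)} \right)} 33 = \left(-2 - \frac{0 - 0}{3} + \frac{-2 + \left(\frac{1}{5 + 4}\right)^{2} + 6 \left(-2\right)}{3}\right) 33 = \left(-2 - \frac{0 + 0}{3} + \frac{-2 + \left(\frac{1}{9}\right)^{2} - 12}{3}\right) 33 = \left(-2 - 0 + \frac{-2 + \left(\frac{1}{9}\right)^{2} - 12}{3}\right) 33 = \left(-2 + 0 + \frac{-2 + \frac{1}{81} - 12}{3}\right) 33 = \left(-2 + 0 + \frac{1}{3} \left(- \frac{1133}{81}\right)\right) 33 = \left(-2 + 0 - \frac{1133}{243}\right) 33 = \left(- \frac{1619}{243}\right) 33 = - \frac{17809}{81}$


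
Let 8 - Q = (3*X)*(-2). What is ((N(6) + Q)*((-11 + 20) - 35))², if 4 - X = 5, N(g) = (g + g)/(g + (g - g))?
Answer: 10816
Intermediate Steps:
N(g) = 2 (N(g) = (2*g)/(g + 0) = (2*g)/g = 2)
X = -1 (X = 4 - 1*5 = 4 - 5 = -1)
Q = 2 (Q = 8 - 3*(-1)*(-2) = 8 - (-3)*(-2) = 8 - 1*6 = 8 - 6 = 2)
((N(6) + Q)*((-11 + 20) - 35))² = ((2 + 2)*((-11 + 20) - 35))² = (4*(9 - 35))² = (4*(-26))² = (-104)² = 10816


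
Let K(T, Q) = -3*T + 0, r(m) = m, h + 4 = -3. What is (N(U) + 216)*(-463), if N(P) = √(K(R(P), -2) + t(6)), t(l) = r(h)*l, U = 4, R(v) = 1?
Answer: -100008 - 1389*I*√5 ≈ -1.0001e+5 - 3105.9*I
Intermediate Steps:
h = -7 (h = -4 - 3 = -7)
t(l) = -7*l
K(T, Q) = -3*T
N(P) = 3*I*√5 (N(P) = √(-3*1 - 7*6) = √(-3 - 42) = √(-45) = 3*I*√5)
(N(U) + 216)*(-463) = (3*I*√5 + 216)*(-463) = (216 + 3*I*√5)*(-463) = -100008 - 1389*I*√5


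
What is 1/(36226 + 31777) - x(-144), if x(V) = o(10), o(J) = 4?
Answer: -272011/68003 ≈ -4.0000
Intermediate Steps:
x(V) = 4
1/(36226 + 31777) - x(-144) = 1/(36226 + 31777) - 1*4 = 1/68003 - 4 = -272011/68003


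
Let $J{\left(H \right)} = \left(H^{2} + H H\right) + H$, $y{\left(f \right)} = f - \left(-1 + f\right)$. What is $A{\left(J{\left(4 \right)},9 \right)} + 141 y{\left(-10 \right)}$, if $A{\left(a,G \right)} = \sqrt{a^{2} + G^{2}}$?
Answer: $141 + 9 \sqrt{17} \approx 178.11$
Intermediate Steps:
$y{\left(f \right)} = 1$
$J{\left(H \right)} = H + 2 H^{2}$ ($J{\left(H \right)} = \left(H^{2} + H^{2}\right) + H = 2 H^{2} + H = H + 2 H^{2}$)
$A{\left(a,G \right)} = \sqrt{G^{2} + a^{2}}$
$A{\left(J{\left(4 \right)},9 \right)} + 141 y{\left(-10 \right)} = \sqrt{9^{2} + \left(4 \left(1 + 2 \cdot 4\right)\right)^{2}} + 141 \cdot 1 = \sqrt{81 + \left(4 \left(1 + 8\right)\right)^{2}} + 141 = \sqrt{81 + \left(4 \cdot 9\right)^{2}} + 141 = \sqrt{81 + 36^{2}} + 141 = \sqrt{81 + 1296} + 141 = \sqrt{1377} + 141 = 9 \sqrt{17} + 141 = 141 + 9 \sqrt{17}$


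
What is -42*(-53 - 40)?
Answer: 3906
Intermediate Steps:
-42*(-53 - 40) = -42*(-93) = 3906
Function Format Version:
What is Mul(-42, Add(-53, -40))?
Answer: 3906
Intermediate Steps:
Mul(-42, Add(-53, -40)) = Mul(-42, -93) = 3906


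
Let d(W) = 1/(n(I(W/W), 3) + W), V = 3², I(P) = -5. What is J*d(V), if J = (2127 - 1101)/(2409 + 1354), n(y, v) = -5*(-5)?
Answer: 513/63971 ≈ 0.0080193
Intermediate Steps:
n(y, v) = 25
V = 9
d(W) = 1/(25 + W)
J = 1026/3763 ≈ 0.27266
J*d(V) = 1026/(3763*(25 + 9)) = (1026/3763)/34 = (1026/3763)*(1/34) = 513/63971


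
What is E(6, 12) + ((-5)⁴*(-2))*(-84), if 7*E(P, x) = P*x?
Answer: 735072/7 ≈ 1.0501e+5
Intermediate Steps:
E(P, x) = P*x/7 (E(P, x) = (P*x)/7 = P*x/7)
E(6, 12) + ((-5)⁴*(-2))*(-84) = (⅐)*6*12 + ((-5)⁴*(-2))*(-84) = 72/7 + (625*(-2))*(-84) = 72/7 - 1250*(-84) = 72/7 + 105000 = 735072/7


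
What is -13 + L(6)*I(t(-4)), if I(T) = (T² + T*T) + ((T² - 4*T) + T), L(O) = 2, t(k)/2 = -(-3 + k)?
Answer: 1079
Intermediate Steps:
t(k) = 6 - 2*k (t(k) = 2*(-(-3 + k)) = 2*(3 - k) = 6 - 2*k)
I(T) = -3*T + 3*T² (I(T) = (T² + T²) + (T² - 3*T) = 2*T² + (T² - 3*T) = -3*T + 3*T²)
-13 + L(6)*I(t(-4)) = -13 + 2*(3*(6 - 2*(-4))*(-1 + (6 - 2*(-4)))) = -13 + 2*(3*(6 + 8)*(-1 + (6 + 8))) = -13 + 2*(3*14*(-1 + 14)) = -13 + 2*(3*14*13) = -13 + 2*546 = -13 + 1092 = 1079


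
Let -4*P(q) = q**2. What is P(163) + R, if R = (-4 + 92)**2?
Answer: 4407/4 ≈ 1101.8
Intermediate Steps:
P(q) = -q**2/4
R = 7744 (R = 88**2 = 7744)
P(163) + R = -1/4*163**2 + 7744 = -1/4*26569 + 7744 = -26569/4 + 7744 = 4407/4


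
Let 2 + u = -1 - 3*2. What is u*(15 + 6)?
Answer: -189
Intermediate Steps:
u = -9 (u = -2 + (-1 - 3*2) = -2 + (-1 - 6) = -2 - 7 = -9)
u*(15 + 6) = -9*(15 + 6) = -9*21 = -189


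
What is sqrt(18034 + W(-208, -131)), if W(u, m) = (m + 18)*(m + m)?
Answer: 2*sqrt(11910) ≈ 218.27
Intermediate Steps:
W(u, m) = 2*m*(18 + m) (W(u, m) = (18 + m)*(2*m) = 2*m*(18 + m))
sqrt(18034 + W(-208, -131)) = sqrt(18034 + 2*(-131)*(18 - 131)) = sqrt(18034 + 2*(-131)*(-113)) = sqrt(18034 + 29606) = sqrt(47640) = 2*sqrt(11910)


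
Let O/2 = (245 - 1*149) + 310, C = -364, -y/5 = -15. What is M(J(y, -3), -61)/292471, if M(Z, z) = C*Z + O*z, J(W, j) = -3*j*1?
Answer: -52808/292471 ≈ -0.18056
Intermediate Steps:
y = 75 (y = -5*(-15) = 75)
J(W, j) = -3*j
O = 812 (O = 2*((245 - 1*149) + 310) = 2*((245 - 149) + 310) = 2*(96 + 310) = 2*406 = 812)
M(Z, z) = -364*Z + 812*z
M(J(y, -3), -61)/292471 = (-(-1092)*(-3) + 812*(-61))/292471 = (-364*9 - 49532)*(1/292471) = (-3276 - 49532)*(1/292471) = -52808*1/292471 = -52808/292471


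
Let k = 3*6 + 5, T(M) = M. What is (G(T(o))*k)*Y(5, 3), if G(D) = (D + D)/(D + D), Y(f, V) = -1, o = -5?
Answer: -23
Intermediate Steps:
k = 23 (k = 18 + 5 = 23)
G(D) = 1 (G(D) = (2*D)/((2*D)) = (2*D)*(1/(2*D)) = 1)
(G(T(o))*k)*Y(5, 3) = (1*23)*(-1) = 23*(-1) = -23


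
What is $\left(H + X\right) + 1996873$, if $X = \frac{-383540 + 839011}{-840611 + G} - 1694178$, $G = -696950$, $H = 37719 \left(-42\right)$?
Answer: $- \frac{1970389489654}{1537561} \approx -1.2815 \cdot 10^{6}$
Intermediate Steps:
$H = -1584198$
$X = - \frac{2604902475329}{1537561}$ ($X = \frac{-383540 + 839011}{-840611 - 696950} - 1694178 = \frac{455471}{-1537561} - 1694178 = 455471 \left(- \frac{1}{1537561}\right) - 1694178 = - \frac{455471}{1537561} - 1694178 = - \frac{2604902475329}{1537561} \approx -1.6942 \cdot 10^{6}$)
$\left(H + X\right) + 1996873 = \left(-1584198 - \frac{2604902475329}{1537561}\right) + 1996873 = - \frac{5040703536407}{1537561} + 1996873 = - \frac{1970389489654}{1537561}$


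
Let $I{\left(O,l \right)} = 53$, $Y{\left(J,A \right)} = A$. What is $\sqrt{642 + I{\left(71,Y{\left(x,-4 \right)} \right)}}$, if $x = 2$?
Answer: $\sqrt{695} \approx 26.363$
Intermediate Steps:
$\sqrt{642 + I{\left(71,Y{\left(x,-4 \right)} \right)}} = \sqrt{642 + 53} = \sqrt{695}$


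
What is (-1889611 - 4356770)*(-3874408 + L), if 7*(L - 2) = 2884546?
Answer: 21627019834968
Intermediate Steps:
L = 412080 (L = 2 + (1/7)*2884546 = 2 + 412078 = 412080)
(-1889611 - 4356770)*(-3874408 + L) = (-1889611 - 4356770)*(-3874408 + 412080) = -6246381*(-3462328) = 21627019834968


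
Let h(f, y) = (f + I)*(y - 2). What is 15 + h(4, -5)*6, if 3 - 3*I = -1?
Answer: -209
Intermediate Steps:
I = 4/3 (I = 1 - ⅓*(-1) = 1 + ⅓ = 4/3 ≈ 1.3333)
h(f, y) = (-2 + y)*(4/3 + f) (h(f, y) = (f + 4/3)*(y - 2) = (4/3 + f)*(-2 + y) = (-2 + y)*(4/3 + f))
15 + h(4, -5)*6 = 15 + (-8/3 - 2*4 + (4/3)*(-5) + 4*(-5))*6 = 15 + (-8/3 - 8 - 20/3 - 20)*6 = 15 - 112/3*6 = 15 - 224 = -209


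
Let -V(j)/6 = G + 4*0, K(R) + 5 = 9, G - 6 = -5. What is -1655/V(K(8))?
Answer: 1655/6 ≈ 275.83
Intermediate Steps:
G = 1 (G = 6 - 5 = 1)
K(R) = 4 (K(R) = -5 + 9 = 4)
V(j) = -6 (V(j) = -6*(1 + 4*0) = -6*(1 + 0) = -6*1 = -6)
-1655/V(K(8)) = -1655/(-6) = -1655*(-⅙) = 1655/6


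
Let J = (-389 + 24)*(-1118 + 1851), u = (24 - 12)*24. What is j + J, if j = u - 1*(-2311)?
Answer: -264946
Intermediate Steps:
u = 288 (u = 12*24 = 288)
J = -267545 (J = -365*733 = -267545)
j = 2599 (j = 288 - 1*(-2311) = 288 + 2311 = 2599)
j + J = 2599 - 267545 = -264946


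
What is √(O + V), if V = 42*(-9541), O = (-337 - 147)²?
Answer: I*√166466 ≈ 408.0*I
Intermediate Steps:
O = 234256 (O = (-484)² = 234256)
V = -400722
√(O + V) = √(234256 - 400722) = √(-166466) = I*√166466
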